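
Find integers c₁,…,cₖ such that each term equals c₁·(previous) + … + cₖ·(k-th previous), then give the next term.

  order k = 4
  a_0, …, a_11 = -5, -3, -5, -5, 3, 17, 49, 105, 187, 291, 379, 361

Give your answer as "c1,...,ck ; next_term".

  a_4 = 2·-5 + 0·-5 + -1·-3 + -2·-5 = 3
  a_5 = 2·3 + 0·-5 + -1·-5 + -2·-3 = 17
  a_6 = 2·17 + 0·3 + -1·-5 + -2·-5 = 49
  a_7 = 2·49 + 0·17 + -1·3 + -2·-5 = 105
  a_8 = 2·105 + 0·49 + -1·17 + -2·3 = 187
  a_9 = 2·187 + 0·105 + -1·49 + -2·17 = 291
  a_10 = 2·291 + 0·187 + -1·105 + -2·49 = 379
  a_11 = 2·379 + 0·291 + -1·187 + -2·105 = 361
  a_12 = 2·361 + 0·379 + -1·291 + -2·187 = 57

2,0,-1,-2 ; 57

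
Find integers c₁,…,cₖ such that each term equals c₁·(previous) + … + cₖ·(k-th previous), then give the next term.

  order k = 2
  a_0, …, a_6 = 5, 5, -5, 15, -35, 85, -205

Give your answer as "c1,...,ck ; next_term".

  a_2 = -2·5 + 1·5 = -5
  a_3 = -2·-5 + 1·5 = 15
  a_4 = -2·15 + 1·-5 = -35
  a_5 = -2·-35 + 1·15 = 85
  a_6 = -2·85 + 1·-35 = -205
  a_7 = -2·-205 + 1·85 = 495

-2,1 ; 495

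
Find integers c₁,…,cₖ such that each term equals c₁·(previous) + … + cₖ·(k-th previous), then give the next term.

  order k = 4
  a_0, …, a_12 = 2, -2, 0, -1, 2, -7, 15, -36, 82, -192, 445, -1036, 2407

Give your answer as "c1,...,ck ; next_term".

  a_4 = -2·-1 + 1·0 + 1·-2 + 1·2 = 2
  a_5 = -2·2 + 1·-1 + 1·0 + 1·-2 = -7
  a_6 = -2·-7 + 1·2 + 1·-1 + 1·0 = 15
  a_7 = -2·15 + 1·-7 + 1·2 + 1·-1 = -36
  a_8 = -2·-36 + 1·15 + 1·-7 + 1·2 = 82
  a_9 = -2·82 + 1·-36 + 1·15 + 1·-7 = -192
  a_10 = -2·-192 + 1·82 + 1·-36 + 1·15 = 445
  a_11 = -2·445 + 1·-192 + 1·82 + 1·-36 = -1036
  a_12 = -2·-1036 + 1·445 + 1·-192 + 1·82 = 2407
  a_13 = -2·2407 + 1·-1036 + 1·445 + 1·-192 = -5597

-2,1,1,1 ; -5597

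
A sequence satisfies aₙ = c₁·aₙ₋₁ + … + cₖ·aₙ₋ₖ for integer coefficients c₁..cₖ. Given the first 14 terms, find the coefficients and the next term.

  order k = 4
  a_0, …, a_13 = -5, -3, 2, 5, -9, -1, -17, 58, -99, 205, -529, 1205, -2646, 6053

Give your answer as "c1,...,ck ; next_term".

-1,1,-3,3 ; -13901

  a_4 = -1·5 + 1·2 + -3·-3 + 3·-5 = -9
  a_5 = -1·-9 + 1·5 + -3·2 + 3·-3 = -1
  a_6 = -1·-1 + 1·-9 + -3·5 + 3·2 = -17
  a_7 = -1·-17 + 1·-1 + -3·-9 + 3·5 = 58
  a_8 = -1·58 + 1·-17 + -3·-1 + 3·-9 = -99
  a_9 = -1·-99 + 1·58 + -3·-17 + 3·-1 = 205
  a_10 = -1·205 + 1·-99 + -3·58 + 3·-17 = -529
  a_11 = -1·-529 + 1·205 + -3·-99 + 3·58 = 1205
  a_12 = -1·1205 + 1·-529 + -3·205 + 3·-99 = -2646
  a_13 = -1·-2646 + 1·1205 + -3·-529 + 3·205 = 6053
  a_14 = -1·6053 + 1·-2646 + -3·1205 + 3·-529 = -13901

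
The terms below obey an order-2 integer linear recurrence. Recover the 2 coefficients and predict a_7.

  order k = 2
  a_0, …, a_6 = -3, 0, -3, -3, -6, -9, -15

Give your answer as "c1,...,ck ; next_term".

1,1 ; -24

  a_2 = 1·0 + 1·-3 = -3
  a_3 = 1·-3 + 1·0 = -3
  a_4 = 1·-3 + 1·-3 = -6
  a_5 = 1·-6 + 1·-3 = -9
  a_6 = 1·-9 + 1·-6 = -15
  a_7 = 1·-15 + 1·-9 = -24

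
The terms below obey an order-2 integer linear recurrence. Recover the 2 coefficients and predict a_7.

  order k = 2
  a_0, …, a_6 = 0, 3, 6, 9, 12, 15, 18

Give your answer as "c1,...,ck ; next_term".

  a_2 = 2·3 + -1·0 = 6
  a_3 = 2·6 + -1·3 = 9
  a_4 = 2·9 + -1·6 = 12
  a_5 = 2·12 + -1·9 = 15
  a_6 = 2·15 + -1·12 = 18
  a_7 = 2·18 + -1·15 = 21

2,-1 ; 21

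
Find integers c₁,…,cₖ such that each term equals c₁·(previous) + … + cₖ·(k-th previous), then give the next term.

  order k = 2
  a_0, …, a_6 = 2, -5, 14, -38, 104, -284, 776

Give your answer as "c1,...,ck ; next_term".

-2,2 ; -2120

  a_2 = -2·-5 + 2·2 = 14
  a_3 = -2·14 + 2·-5 = -38
  a_4 = -2·-38 + 2·14 = 104
  a_5 = -2·104 + 2·-38 = -284
  a_6 = -2·-284 + 2·104 = 776
  a_7 = -2·776 + 2·-284 = -2120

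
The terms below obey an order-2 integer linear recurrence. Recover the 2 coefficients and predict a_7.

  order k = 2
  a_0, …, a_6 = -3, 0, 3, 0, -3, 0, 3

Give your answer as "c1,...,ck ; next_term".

  a_2 = 0·0 + -1·-3 = 3
  a_3 = 0·3 + -1·0 = 0
  a_4 = 0·0 + -1·3 = -3
  a_5 = 0·-3 + -1·0 = 0
  a_6 = 0·0 + -1·-3 = 3
  a_7 = 0·3 + -1·0 = 0

0,-1 ; 0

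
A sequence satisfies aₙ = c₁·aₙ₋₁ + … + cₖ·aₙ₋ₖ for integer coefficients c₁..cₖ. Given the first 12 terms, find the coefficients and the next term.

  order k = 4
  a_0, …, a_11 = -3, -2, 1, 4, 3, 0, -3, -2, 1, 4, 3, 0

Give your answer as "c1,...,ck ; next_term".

1,0,-1,1 ; -3

  a_4 = 1·4 + 0·1 + -1·-2 + 1·-3 = 3
  a_5 = 1·3 + 0·4 + -1·1 + 1·-2 = 0
  a_6 = 1·0 + 0·3 + -1·4 + 1·1 = -3
  a_7 = 1·-3 + 0·0 + -1·3 + 1·4 = -2
  a_8 = 1·-2 + 0·-3 + -1·0 + 1·3 = 1
  a_9 = 1·1 + 0·-2 + -1·-3 + 1·0 = 4
  a_10 = 1·4 + 0·1 + -1·-2 + 1·-3 = 3
  a_11 = 1·3 + 0·4 + -1·1 + 1·-2 = 0
  a_12 = 1·0 + 0·3 + -1·4 + 1·1 = -3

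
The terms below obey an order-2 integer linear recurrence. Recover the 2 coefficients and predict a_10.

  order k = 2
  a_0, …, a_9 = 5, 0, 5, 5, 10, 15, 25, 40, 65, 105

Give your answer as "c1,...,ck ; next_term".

1,1 ; 170

  a_2 = 1·0 + 1·5 = 5
  a_3 = 1·5 + 1·0 = 5
  a_4 = 1·5 + 1·5 = 10
  a_5 = 1·10 + 1·5 = 15
  a_6 = 1·15 + 1·10 = 25
  a_7 = 1·25 + 1·15 = 40
  a_8 = 1·40 + 1·25 = 65
  a_9 = 1·65 + 1·40 = 105
  a_10 = 1·105 + 1·65 = 170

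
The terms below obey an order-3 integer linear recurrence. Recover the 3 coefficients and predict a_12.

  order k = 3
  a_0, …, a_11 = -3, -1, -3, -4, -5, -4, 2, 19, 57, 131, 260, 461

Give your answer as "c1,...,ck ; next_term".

  a_3 = 3·-3 + -2·-1 + -1·-3 = -4
  a_4 = 3·-4 + -2·-3 + -1·-1 = -5
  a_5 = 3·-5 + -2·-4 + -1·-3 = -4
  a_6 = 3·-4 + -2·-5 + -1·-4 = 2
  a_7 = 3·2 + -2·-4 + -1·-5 = 19
  a_8 = 3·19 + -2·2 + -1·-4 = 57
  a_9 = 3·57 + -2·19 + -1·2 = 131
  a_10 = 3·131 + -2·57 + -1·19 = 260
  a_11 = 3·260 + -2·131 + -1·57 = 461
  a_12 = 3·461 + -2·260 + -1·131 = 732

3,-2,-1 ; 732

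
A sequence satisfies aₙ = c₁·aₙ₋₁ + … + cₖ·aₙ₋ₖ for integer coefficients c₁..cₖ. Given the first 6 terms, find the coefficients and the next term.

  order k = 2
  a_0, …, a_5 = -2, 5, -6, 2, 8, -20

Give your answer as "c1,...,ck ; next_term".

  a_2 = -2·5 + -2·-2 = -6
  a_3 = -2·-6 + -2·5 = 2
  a_4 = -2·2 + -2·-6 = 8
  a_5 = -2·8 + -2·2 = -20
  a_6 = -2·-20 + -2·8 = 24

-2,-2 ; 24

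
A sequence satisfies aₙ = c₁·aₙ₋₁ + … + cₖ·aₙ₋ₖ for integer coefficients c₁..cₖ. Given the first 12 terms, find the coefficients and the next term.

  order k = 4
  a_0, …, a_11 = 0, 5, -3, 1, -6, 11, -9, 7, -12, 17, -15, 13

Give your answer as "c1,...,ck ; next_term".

-2,-2,-2,-1 ; -18

  a_4 = -2·1 + -2·-3 + -2·5 + -1·0 = -6
  a_5 = -2·-6 + -2·1 + -2·-3 + -1·5 = 11
  a_6 = -2·11 + -2·-6 + -2·1 + -1·-3 = -9
  a_7 = -2·-9 + -2·11 + -2·-6 + -1·1 = 7
  a_8 = -2·7 + -2·-9 + -2·11 + -1·-6 = -12
  a_9 = -2·-12 + -2·7 + -2·-9 + -1·11 = 17
  a_10 = -2·17 + -2·-12 + -2·7 + -1·-9 = -15
  a_11 = -2·-15 + -2·17 + -2·-12 + -1·7 = 13
  a_12 = -2·13 + -2·-15 + -2·17 + -1·-12 = -18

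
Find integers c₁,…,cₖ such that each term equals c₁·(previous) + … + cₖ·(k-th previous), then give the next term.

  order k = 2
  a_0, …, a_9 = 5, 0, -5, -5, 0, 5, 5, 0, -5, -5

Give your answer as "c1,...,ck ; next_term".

  a_2 = 1·0 + -1·5 = -5
  a_3 = 1·-5 + -1·0 = -5
  a_4 = 1·-5 + -1·-5 = 0
  a_5 = 1·0 + -1·-5 = 5
  a_6 = 1·5 + -1·0 = 5
  a_7 = 1·5 + -1·5 = 0
  a_8 = 1·0 + -1·5 = -5
  a_9 = 1·-5 + -1·0 = -5
  a_10 = 1·-5 + -1·-5 = 0

1,-1 ; 0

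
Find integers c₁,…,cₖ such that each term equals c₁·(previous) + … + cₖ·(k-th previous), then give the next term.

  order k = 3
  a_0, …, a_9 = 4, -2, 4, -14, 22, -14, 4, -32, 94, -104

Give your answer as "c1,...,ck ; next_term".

  a_3 = -2·4 + -3·-2 + -3·4 = -14
  a_4 = -2·-14 + -3·4 + -3·-2 = 22
  a_5 = -2·22 + -3·-14 + -3·4 = -14
  a_6 = -2·-14 + -3·22 + -3·-14 = 4
  a_7 = -2·4 + -3·-14 + -3·22 = -32
  a_8 = -2·-32 + -3·4 + -3·-14 = 94
  a_9 = -2·94 + -3·-32 + -3·4 = -104
  a_10 = -2·-104 + -3·94 + -3·-32 = 22

-2,-3,-3 ; 22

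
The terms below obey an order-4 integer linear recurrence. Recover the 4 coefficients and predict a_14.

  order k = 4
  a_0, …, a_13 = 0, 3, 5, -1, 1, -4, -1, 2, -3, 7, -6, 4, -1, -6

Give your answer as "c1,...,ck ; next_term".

  a_4 = -1·-1 + 0·5 + 0·3 + -1·0 = 1
  a_5 = -1·1 + 0·-1 + 0·5 + -1·3 = -4
  a_6 = -1·-4 + 0·1 + 0·-1 + -1·5 = -1
  a_7 = -1·-1 + 0·-4 + 0·1 + -1·-1 = 2
  a_8 = -1·2 + 0·-1 + 0·-4 + -1·1 = -3
  a_9 = -1·-3 + 0·2 + 0·-1 + -1·-4 = 7
  a_10 = -1·7 + 0·-3 + 0·2 + -1·-1 = -6
  a_11 = -1·-6 + 0·7 + 0·-3 + -1·2 = 4
  a_12 = -1·4 + 0·-6 + 0·7 + -1·-3 = -1
  a_13 = -1·-1 + 0·4 + 0·-6 + -1·7 = -6
  a_14 = -1·-6 + 0·-1 + 0·4 + -1·-6 = 12

-1,0,0,-1 ; 12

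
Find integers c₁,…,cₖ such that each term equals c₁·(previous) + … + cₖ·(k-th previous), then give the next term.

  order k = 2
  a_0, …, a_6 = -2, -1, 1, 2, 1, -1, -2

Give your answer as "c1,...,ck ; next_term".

1,-1 ; -1

  a_2 = 1·-1 + -1·-2 = 1
  a_3 = 1·1 + -1·-1 = 2
  a_4 = 1·2 + -1·1 = 1
  a_5 = 1·1 + -1·2 = -1
  a_6 = 1·-1 + -1·1 = -2
  a_7 = 1·-2 + -1·-1 = -1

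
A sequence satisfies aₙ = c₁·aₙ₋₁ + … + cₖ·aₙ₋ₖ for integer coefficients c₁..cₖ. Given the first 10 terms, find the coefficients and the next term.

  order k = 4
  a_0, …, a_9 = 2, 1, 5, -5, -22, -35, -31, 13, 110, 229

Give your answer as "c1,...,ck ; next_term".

  a_4 = 2·-5 + -2·5 + 0·1 + -1·2 = -22
  a_5 = 2·-22 + -2·-5 + 0·5 + -1·1 = -35
  a_6 = 2·-35 + -2·-22 + 0·-5 + -1·5 = -31
  a_7 = 2·-31 + -2·-35 + 0·-22 + -1·-5 = 13
  a_8 = 2·13 + -2·-31 + 0·-35 + -1·-22 = 110
  a_9 = 2·110 + -2·13 + 0·-31 + -1·-35 = 229
  a_10 = 2·229 + -2·110 + 0·13 + -1·-31 = 269

2,-2,0,-1 ; 269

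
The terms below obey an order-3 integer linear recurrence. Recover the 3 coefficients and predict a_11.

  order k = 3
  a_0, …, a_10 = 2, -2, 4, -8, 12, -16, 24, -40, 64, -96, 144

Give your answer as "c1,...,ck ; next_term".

-2,-2,-2 ; -224

  a_3 = -2·4 + -2·-2 + -2·2 = -8
  a_4 = -2·-8 + -2·4 + -2·-2 = 12
  a_5 = -2·12 + -2·-8 + -2·4 = -16
  a_6 = -2·-16 + -2·12 + -2·-8 = 24
  a_7 = -2·24 + -2·-16 + -2·12 = -40
  a_8 = -2·-40 + -2·24 + -2·-16 = 64
  a_9 = -2·64 + -2·-40 + -2·24 = -96
  a_10 = -2·-96 + -2·64 + -2·-40 = 144
  a_11 = -2·144 + -2·-96 + -2·64 = -224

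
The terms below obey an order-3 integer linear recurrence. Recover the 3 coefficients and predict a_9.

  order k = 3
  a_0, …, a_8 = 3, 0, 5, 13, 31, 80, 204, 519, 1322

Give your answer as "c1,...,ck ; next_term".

  a_3 = 2·5 + 1·0 + 1·3 = 13
  a_4 = 2·13 + 1·5 + 1·0 = 31
  a_5 = 2·31 + 1·13 + 1·5 = 80
  a_6 = 2·80 + 1·31 + 1·13 = 204
  a_7 = 2·204 + 1·80 + 1·31 = 519
  a_8 = 2·519 + 1·204 + 1·80 = 1322
  a_9 = 2·1322 + 1·519 + 1·204 = 3367

2,1,1 ; 3367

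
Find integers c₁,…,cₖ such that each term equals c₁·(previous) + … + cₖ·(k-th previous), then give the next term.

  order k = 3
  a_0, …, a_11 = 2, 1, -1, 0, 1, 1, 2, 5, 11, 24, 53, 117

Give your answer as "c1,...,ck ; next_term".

  a_3 = 2·-1 + 0·1 + 1·2 = 0
  a_4 = 2·0 + 0·-1 + 1·1 = 1
  a_5 = 2·1 + 0·0 + 1·-1 = 1
  a_6 = 2·1 + 0·1 + 1·0 = 2
  a_7 = 2·2 + 0·1 + 1·1 = 5
  a_8 = 2·5 + 0·2 + 1·1 = 11
  a_9 = 2·11 + 0·5 + 1·2 = 24
  a_10 = 2·24 + 0·11 + 1·5 = 53
  a_11 = 2·53 + 0·24 + 1·11 = 117
  a_12 = 2·117 + 0·53 + 1·24 = 258

2,0,1 ; 258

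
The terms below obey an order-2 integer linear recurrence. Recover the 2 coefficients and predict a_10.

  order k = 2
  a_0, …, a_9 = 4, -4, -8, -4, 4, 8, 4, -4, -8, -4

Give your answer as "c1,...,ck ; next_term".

  a_2 = 1·-4 + -1·4 = -8
  a_3 = 1·-8 + -1·-4 = -4
  a_4 = 1·-4 + -1·-8 = 4
  a_5 = 1·4 + -1·-4 = 8
  a_6 = 1·8 + -1·4 = 4
  a_7 = 1·4 + -1·8 = -4
  a_8 = 1·-4 + -1·4 = -8
  a_9 = 1·-8 + -1·-4 = -4
  a_10 = 1·-4 + -1·-8 = 4

1,-1 ; 4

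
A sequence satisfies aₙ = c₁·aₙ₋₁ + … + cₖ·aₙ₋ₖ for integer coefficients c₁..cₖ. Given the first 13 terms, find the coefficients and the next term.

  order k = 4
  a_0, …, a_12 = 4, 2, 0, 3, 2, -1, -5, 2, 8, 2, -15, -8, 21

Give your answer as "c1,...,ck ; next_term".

0,-1,-1,1 ; 25

  a_4 = 0·3 + -1·0 + -1·2 + 1·4 = 2
  a_5 = 0·2 + -1·3 + -1·0 + 1·2 = -1
  a_6 = 0·-1 + -1·2 + -1·3 + 1·0 = -5
  a_7 = 0·-5 + -1·-1 + -1·2 + 1·3 = 2
  a_8 = 0·2 + -1·-5 + -1·-1 + 1·2 = 8
  a_9 = 0·8 + -1·2 + -1·-5 + 1·-1 = 2
  a_10 = 0·2 + -1·8 + -1·2 + 1·-5 = -15
  a_11 = 0·-15 + -1·2 + -1·8 + 1·2 = -8
  a_12 = 0·-8 + -1·-15 + -1·2 + 1·8 = 21
  a_13 = 0·21 + -1·-8 + -1·-15 + 1·2 = 25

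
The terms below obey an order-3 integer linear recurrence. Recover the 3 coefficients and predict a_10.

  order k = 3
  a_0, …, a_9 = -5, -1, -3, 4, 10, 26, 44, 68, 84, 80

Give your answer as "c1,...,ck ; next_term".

  a_3 = 2·-3 + 0·-1 + -2·-5 = 4
  a_4 = 2·4 + 0·-3 + -2·-1 = 10
  a_5 = 2·10 + 0·4 + -2·-3 = 26
  a_6 = 2·26 + 0·10 + -2·4 = 44
  a_7 = 2·44 + 0·26 + -2·10 = 68
  a_8 = 2·68 + 0·44 + -2·26 = 84
  a_9 = 2·84 + 0·68 + -2·44 = 80
  a_10 = 2·80 + 0·84 + -2·68 = 24

2,0,-2 ; 24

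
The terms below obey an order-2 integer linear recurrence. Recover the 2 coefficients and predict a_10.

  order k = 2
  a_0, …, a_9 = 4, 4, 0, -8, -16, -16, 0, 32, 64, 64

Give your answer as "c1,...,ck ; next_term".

  a_2 = 2·4 + -2·4 = 0
  a_3 = 2·0 + -2·4 = -8
  a_4 = 2·-8 + -2·0 = -16
  a_5 = 2·-16 + -2·-8 = -16
  a_6 = 2·-16 + -2·-16 = 0
  a_7 = 2·0 + -2·-16 = 32
  a_8 = 2·32 + -2·0 = 64
  a_9 = 2·64 + -2·32 = 64
  a_10 = 2·64 + -2·64 = 0

2,-2 ; 0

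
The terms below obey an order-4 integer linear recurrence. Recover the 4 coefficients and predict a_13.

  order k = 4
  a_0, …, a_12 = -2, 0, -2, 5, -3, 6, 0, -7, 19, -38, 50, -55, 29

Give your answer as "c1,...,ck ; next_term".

-1,1,1,-2 ; 42

  a_4 = -1·5 + 1·-2 + 1·0 + -2·-2 = -3
  a_5 = -1·-3 + 1·5 + 1·-2 + -2·0 = 6
  a_6 = -1·6 + 1·-3 + 1·5 + -2·-2 = 0
  a_7 = -1·0 + 1·6 + 1·-3 + -2·5 = -7
  a_8 = -1·-7 + 1·0 + 1·6 + -2·-3 = 19
  a_9 = -1·19 + 1·-7 + 1·0 + -2·6 = -38
  a_10 = -1·-38 + 1·19 + 1·-7 + -2·0 = 50
  a_11 = -1·50 + 1·-38 + 1·19 + -2·-7 = -55
  a_12 = -1·-55 + 1·50 + 1·-38 + -2·19 = 29
  a_13 = -1·29 + 1·-55 + 1·50 + -2·-38 = 42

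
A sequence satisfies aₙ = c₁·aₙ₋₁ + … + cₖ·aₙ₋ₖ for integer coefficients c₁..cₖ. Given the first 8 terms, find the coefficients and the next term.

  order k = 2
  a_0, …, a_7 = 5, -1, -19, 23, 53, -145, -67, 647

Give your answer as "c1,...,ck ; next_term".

  a_2 = -1·-1 + -4·5 = -19
  a_3 = -1·-19 + -4·-1 = 23
  a_4 = -1·23 + -4·-19 = 53
  a_5 = -1·53 + -4·23 = -145
  a_6 = -1·-145 + -4·53 = -67
  a_7 = -1·-67 + -4·-145 = 647
  a_8 = -1·647 + -4·-67 = -379

-1,-4 ; -379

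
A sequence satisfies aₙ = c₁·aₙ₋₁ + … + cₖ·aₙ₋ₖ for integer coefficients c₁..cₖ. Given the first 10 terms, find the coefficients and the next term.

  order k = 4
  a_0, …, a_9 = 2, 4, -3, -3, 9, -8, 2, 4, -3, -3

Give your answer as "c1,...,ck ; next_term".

-1,0,1,1 ; 9

  a_4 = -1·-3 + 0·-3 + 1·4 + 1·2 = 9
  a_5 = -1·9 + 0·-3 + 1·-3 + 1·4 = -8
  a_6 = -1·-8 + 0·9 + 1·-3 + 1·-3 = 2
  a_7 = -1·2 + 0·-8 + 1·9 + 1·-3 = 4
  a_8 = -1·4 + 0·2 + 1·-8 + 1·9 = -3
  a_9 = -1·-3 + 0·4 + 1·2 + 1·-8 = -3
  a_10 = -1·-3 + 0·-3 + 1·4 + 1·2 = 9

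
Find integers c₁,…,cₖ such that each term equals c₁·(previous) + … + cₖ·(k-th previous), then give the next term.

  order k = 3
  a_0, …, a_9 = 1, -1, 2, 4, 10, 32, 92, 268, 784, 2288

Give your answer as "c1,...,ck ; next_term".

2,2,2 ; 6680

  a_3 = 2·2 + 2·-1 + 2·1 = 4
  a_4 = 2·4 + 2·2 + 2·-1 = 10
  a_5 = 2·10 + 2·4 + 2·2 = 32
  a_6 = 2·32 + 2·10 + 2·4 = 92
  a_7 = 2·92 + 2·32 + 2·10 = 268
  a_8 = 2·268 + 2·92 + 2·32 = 784
  a_9 = 2·784 + 2·268 + 2·92 = 2288
  a_10 = 2·2288 + 2·784 + 2·268 = 6680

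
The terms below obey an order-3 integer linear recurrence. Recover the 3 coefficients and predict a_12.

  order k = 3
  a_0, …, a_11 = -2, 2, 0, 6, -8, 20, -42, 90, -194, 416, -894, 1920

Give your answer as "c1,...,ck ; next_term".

  a_3 = -1·0 + 2·2 + -1·-2 = 6
  a_4 = -1·6 + 2·0 + -1·2 = -8
  a_5 = -1·-8 + 2·6 + -1·0 = 20
  a_6 = -1·20 + 2·-8 + -1·6 = -42
  a_7 = -1·-42 + 2·20 + -1·-8 = 90
  a_8 = -1·90 + 2·-42 + -1·20 = -194
  a_9 = -1·-194 + 2·90 + -1·-42 = 416
  a_10 = -1·416 + 2·-194 + -1·90 = -894
  a_11 = -1·-894 + 2·416 + -1·-194 = 1920
  a_12 = -1·1920 + 2·-894 + -1·416 = -4124

-1,2,-1 ; -4124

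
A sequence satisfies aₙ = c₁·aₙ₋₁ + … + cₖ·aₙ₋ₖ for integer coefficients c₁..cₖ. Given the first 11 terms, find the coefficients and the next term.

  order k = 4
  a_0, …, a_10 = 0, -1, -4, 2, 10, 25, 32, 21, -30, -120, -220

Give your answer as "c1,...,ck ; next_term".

  a_4 = 2·2 + -1·-4 + -2·-1 + 1·0 = 10
  a_5 = 2·10 + -1·2 + -2·-4 + 1·-1 = 25
  a_6 = 2·25 + -1·10 + -2·2 + 1·-4 = 32
  a_7 = 2·32 + -1·25 + -2·10 + 1·2 = 21
  a_8 = 2·21 + -1·32 + -2·25 + 1·10 = -30
  a_9 = 2·-30 + -1·21 + -2·32 + 1·25 = -120
  a_10 = 2·-120 + -1·-30 + -2·21 + 1·32 = -220
  a_11 = 2·-220 + -1·-120 + -2·-30 + 1·21 = -239

2,-1,-2,1 ; -239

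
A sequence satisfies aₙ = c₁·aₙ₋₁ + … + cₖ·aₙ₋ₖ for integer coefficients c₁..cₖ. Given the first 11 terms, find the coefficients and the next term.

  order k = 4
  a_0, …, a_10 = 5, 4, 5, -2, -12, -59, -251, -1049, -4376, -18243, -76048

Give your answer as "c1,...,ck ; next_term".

4,1,-1,-1 ; -317010

  a_4 = 4·-2 + 1·5 + -1·4 + -1·5 = -12
  a_5 = 4·-12 + 1·-2 + -1·5 + -1·4 = -59
  a_6 = 4·-59 + 1·-12 + -1·-2 + -1·5 = -251
  a_7 = 4·-251 + 1·-59 + -1·-12 + -1·-2 = -1049
  a_8 = 4·-1049 + 1·-251 + -1·-59 + -1·-12 = -4376
  a_9 = 4·-4376 + 1·-1049 + -1·-251 + -1·-59 = -18243
  a_10 = 4·-18243 + 1·-4376 + -1·-1049 + -1·-251 = -76048
  a_11 = 4·-76048 + 1·-18243 + -1·-4376 + -1·-1049 = -317010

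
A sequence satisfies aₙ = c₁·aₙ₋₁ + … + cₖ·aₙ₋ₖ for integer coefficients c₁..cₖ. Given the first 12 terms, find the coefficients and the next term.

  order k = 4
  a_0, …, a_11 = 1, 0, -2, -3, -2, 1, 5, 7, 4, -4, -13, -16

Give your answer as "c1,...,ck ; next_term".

1,-1,0,-1 ; -7

  a_4 = 1·-3 + -1·-2 + 0·0 + -1·1 = -2
  a_5 = 1·-2 + -1·-3 + 0·-2 + -1·0 = 1
  a_6 = 1·1 + -1·-2 + 0·-3 + -1·-2 = 5
  a_7 = 1·5 + -1·1 + 0·-2 + -1·-3 = 7
  a_8 = 1·7 + -1·5 + 0·1 + -1·-2 = 4
  a_9 = 1·4 + -1·7 + 0·5 + -1·1 = -4
  a_10 = 1·-4 + -1·4 + 0·7 + -1·5 = -13
  a_11 = 1·-13 + -1·-4 + 0·4 + -1·7 = -16
  a_12 = 1·-16 + -1·-13 + 0·-4 + -1·4 = -7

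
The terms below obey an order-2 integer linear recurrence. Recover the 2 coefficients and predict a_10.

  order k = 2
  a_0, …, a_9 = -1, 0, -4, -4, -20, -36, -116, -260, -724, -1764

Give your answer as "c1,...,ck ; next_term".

  a_2 = 1·0 + 4·-1 = -4
  a_3 = 1·-4 + 4·0 = -4
  a_4 = 1·-4 + 4·-4 = -20
  a_5 = 1·-20 + 4·-4 = -36
  a_6 = 1·-36 + 4·-20 = -116
  a_7 = 1·-116 + 4·-36 = -260
  a_8 = 1·-260 + 4·-116 = -724
  a_9 = 1·-724 + 4·-260 = -1764
  a_10 = 1·-1764 + 4·-724 = -4660

1,4 ; -4660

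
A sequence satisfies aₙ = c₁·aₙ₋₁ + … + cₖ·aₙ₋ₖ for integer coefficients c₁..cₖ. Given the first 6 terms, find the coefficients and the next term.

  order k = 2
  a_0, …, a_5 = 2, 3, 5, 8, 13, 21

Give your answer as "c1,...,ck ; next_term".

  a_2 = 1·3 + 1·2 = 5
  a_3 = 1·5 + 1·3 = 8
  a_4 = 1·8 + 1·5 = 13
  a_5 = 1·13 + 1·8 = 21
  a_6 = 1·21 + 1·13 = 34

1,1 ; 34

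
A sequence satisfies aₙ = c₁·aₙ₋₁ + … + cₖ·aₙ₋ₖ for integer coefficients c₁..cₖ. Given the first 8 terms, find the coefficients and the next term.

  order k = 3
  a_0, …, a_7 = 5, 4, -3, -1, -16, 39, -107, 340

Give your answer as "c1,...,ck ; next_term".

-2,2,-3 ; -1011

  a_3 = -2·-3 + 2·4 + -3·5 = -1
  a_4 = -2·-1 + 2·-3 + -3·4 = -16
  a_5 = -2·-16 + 2·-1 + -3·-3 = 39
  a_6 = -2·39 + 2·-16 + -3·-1 = -107
  a_7 = -2·-107 + 2·39 + -3·-16 = 340
  a_8 = -2·340 + 2·-107 + -3·39 = -1011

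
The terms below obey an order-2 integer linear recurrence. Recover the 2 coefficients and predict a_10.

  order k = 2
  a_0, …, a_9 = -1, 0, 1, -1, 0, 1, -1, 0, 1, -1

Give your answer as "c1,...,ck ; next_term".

  a_2 = -1·0 + -1·-1 = 1
  a_3 = -1·1 + -1·0 = -1
  a_4 = -1·-1 + -1·1 = 0
  a_5 = -1·0 + -1·-1 = 1
  a_6 = -1·1 + -1·0 = -1
  a_7 = -1·-1 + -1·1 = 0
  a_8 = -1·0 + -1·-1 = 1
  a_9 = -1·1 + -1·0 = -1
  a_10 = -1·-1 + -1·1 = 0

-1,-1 ; 0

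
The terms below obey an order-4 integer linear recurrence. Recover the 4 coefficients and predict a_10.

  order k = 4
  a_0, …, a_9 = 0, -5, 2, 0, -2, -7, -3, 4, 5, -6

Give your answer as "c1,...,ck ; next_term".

1,-1,0,1 ; -14

  a_4 = 1·0 + -1·2 + 0·-5 + 1·0 = -2
  a_5 = 1·-2 + -1·0 + 0·2 + 1·-5 = -7
  a_6 = 1·-7 + -1·-2 + 0·0 + 1·2 = -3
  a_7 = 1·-3 + -1·-7 + 0·-2 + 1·0 = 4
  a_8 = 1·4 + -1·-3 + 0·-7 + 1·-2 = 5
  a_9 = 1·5 + -1·4 + 0·-3 + 1·-7 = -6
  a_10 = 1·-6 + -1·5 + 0·4 + 1·-3 = -14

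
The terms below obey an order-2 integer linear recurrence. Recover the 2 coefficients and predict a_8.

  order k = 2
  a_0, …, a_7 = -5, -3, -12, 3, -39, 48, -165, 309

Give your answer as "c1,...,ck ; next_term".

  a_2 = -1·-3 + 3·-5 = -12
  a_3 = -1·-12 + 3·-3 = 3
  a_4 = -1·3 + 3·-12 = -39
  a_5 = -1·-39 + 3·3 = 48
  a_6 = -1·48 + 3·-39 = -165
  a_7 = -1·-165 + 3·48 = 309
  a_8 = -1·309 + 3·-165 = -804

-1,3 ; -804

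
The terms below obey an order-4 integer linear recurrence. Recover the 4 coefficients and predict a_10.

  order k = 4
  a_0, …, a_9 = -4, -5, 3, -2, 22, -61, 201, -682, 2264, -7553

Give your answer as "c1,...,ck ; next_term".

-3,1,-1,-2 ; 25203

  a_4 = -3·-2 + 1·3 + -1·-5 + -2·-4 = 22
  a_5 = -3·22 + 1·-2 + -1·3 + -2·-5 = -61
  a_6 = -3·-61 + 1·22 + -1·-2 + -2·3 = 201
  a_7 = -3·201 + 1·-61 + -1·22 + -2·-2 = -682
  a_8 = -3·-682 + 1·201 + -1·-61 + -2·22 = 2264
  a_9 = -3·2264 + 1·-682 + -1·201 + -2·-61 = -7553
  a_10 = -3·-7553 + 1·2264 + -1·-682 + -2·201 = 25203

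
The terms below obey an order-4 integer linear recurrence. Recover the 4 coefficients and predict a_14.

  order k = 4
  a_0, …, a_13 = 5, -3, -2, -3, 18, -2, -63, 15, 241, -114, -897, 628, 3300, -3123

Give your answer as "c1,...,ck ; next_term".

0,-3,1,3 ; -11963

  a_4 = 0·-3 + -3·-2 + 1·-3 + 3·5 = 18
  a_5 = 0·18 + -3·-3 + 1·-2 + 3·-3 = -2
  a_6 = 0·-2 + -3·18 + 1·-3 + 3·-2 = -63
  a_7 = 0·-63 + -3·-2 + 1·18 + 3·-3 = 15
  a_8 = 0·15 + -3·-63 + 1·-2 + 3·18 = 241
  a_9 = 0·241 + -3·15 + 1·-63 + 3·-2 = -114
  a_10 = 0·-114 + -3·241 + 1·15 + 3·-63 = -897
  a_11 = 0·-897 + -3·-114 + 1·241 + 3·15 = 628
  a_12 = 0·628 + -3·-897 + 1·-114 + 3·241 = 3300
  a_13 = 0·3300 + -3·628 + 1·-897 + 3·-114 = -3123
  a_14 = 0·-3123 + -3·3300 + 1·628 + 3·-897 = -11963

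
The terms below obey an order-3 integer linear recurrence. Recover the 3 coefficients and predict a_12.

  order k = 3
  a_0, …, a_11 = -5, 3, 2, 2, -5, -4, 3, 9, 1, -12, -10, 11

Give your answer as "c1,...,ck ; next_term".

  a_3 = 0·2 + -1·3 + -1·-5 = 2
  a_4 = 0·2 + -1·2 + -1·3 = -5
  a_5 = 0·-5 + -1·2 + -1·2 = -4
  a_6 = 0·-4 + -1·-5 + -1·2 = 3
  a_7 = 0·3 + -1·-4 + -1·-5 = 9
  a_8 = 0·9 + -1·3 + -1·-4 = 1
  a_9 = 0·1 + -1·9 + -1·3 = -12
  a_10 = 0·-12 + -1·1 + -1·9 = -10
  a_11 = 0·-10 + -1·-12 + -1·1 = 11
  a_12 = 0·11 + -1·-10 + -1·-12 = 22

0,-1,-1 ; 22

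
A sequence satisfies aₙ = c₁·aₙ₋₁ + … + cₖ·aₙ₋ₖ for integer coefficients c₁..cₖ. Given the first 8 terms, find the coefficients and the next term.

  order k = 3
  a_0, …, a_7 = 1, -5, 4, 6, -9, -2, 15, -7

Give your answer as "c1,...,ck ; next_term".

  a_3 = 0·4 + -1·-5 + 1·1 = 6
  a_4 = 0·6 + -1·4 + 1·-5 = -9
  a_5 = 0·-9 + -1·6 + 1·4 = -2
  a_6 = 0·-2 + -1·-9 + 1·6 = 15
  a_7 = 0·15 + -1·-2 + 1·-9 = -7
  a_8 = 0·-7 + -1·15 + 1·-2 = -17

0,-1,1 ; -17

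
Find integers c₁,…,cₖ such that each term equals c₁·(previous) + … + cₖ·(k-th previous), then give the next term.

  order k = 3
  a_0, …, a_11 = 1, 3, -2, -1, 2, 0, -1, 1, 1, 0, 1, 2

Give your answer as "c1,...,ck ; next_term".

  a_3 = 1·-2 + 0·3 + 1·1 = -1
  a_4 = 1·-1 + 0·-2 + 1·3 = 2
  a_5 = 1·2 + 0·-1 + 1·-2 = 0
  a_6 = 1·0 + 0·2 + 1·-1 = -1
  a_7 = 1·-1 + 0·0 + 1·2 = 1
  a_8 = 1·1 + 0·-1 + 1·0 = 1
  a_9 = 1·1 + 0·1 + 1·-1 = 0
  a_10 = 1·0 + 0·1 + 1·1 = 1
  a_11 = 1·1 + 0·0 + 1·1 = 2
  a_12 = 1·2 + 0·1 + 1·0 = 2

1,0,1 ; 2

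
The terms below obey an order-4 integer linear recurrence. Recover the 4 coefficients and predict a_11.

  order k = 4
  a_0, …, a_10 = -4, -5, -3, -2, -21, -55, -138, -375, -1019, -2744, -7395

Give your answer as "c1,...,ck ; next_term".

2,1,2,1 ; -19947

  a_4 = 2·-2 + 1·-3 + 2·-5 + 1·-4 = -21
  a_5 = 2·-21 + 1·-2 + 2·-3 + 1·-5 = -55
  a_6 = 2·-55 + 1·-21 + 2·-2 + 1·-3 = -138
  a_7 = 2·-138 + 1·-55 + 2·-21 + 1·-2 = -375
  a_8 = 2·-375 + 1·-138 + 2·-55 + 1·-21 = -1019
  a_9 = 2·-1019 + 1·-375 + 2·-138 + 1·-55 = -2744
  a_10 = 2·-2744 + 1·-1019 + 2·-375 + 1·-138 = -7395
  a_11 = 2·-7395 + 1·-2744 + 2·-1019 + 1·-375 = -19947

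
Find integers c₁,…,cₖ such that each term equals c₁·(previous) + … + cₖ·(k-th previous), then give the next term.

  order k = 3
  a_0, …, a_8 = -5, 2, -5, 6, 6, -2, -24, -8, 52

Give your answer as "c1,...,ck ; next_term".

0,-2,-2 ; 64

  a_3 = 0·-5 + -2·2 + -2·-5 = 6
  a_4 = 0·6 + -2·-5 + -2·2 = 6
  a_5 = 0·6 + -2·6 + -2·-5 = -2
  a_6 = 0·-2 + -2·6 + -2·6 = -24
  a_7 = 0·-24 + -2·-2 + -2·6 = -8
  a_8 = 0·-8 + -2·-24 + -2·-2 = 52
  a_9 = 0·52 + -2·-8 + -2·-24 = 64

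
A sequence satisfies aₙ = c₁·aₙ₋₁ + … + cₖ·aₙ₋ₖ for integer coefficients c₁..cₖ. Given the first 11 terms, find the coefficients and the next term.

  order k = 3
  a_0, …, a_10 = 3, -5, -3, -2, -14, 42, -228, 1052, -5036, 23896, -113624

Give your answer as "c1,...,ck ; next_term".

  a_3 = -4·-3 + 4·-5 + 2·3 = -2
  a_4 = -4·-2 + 4·-3 + 2·-5 = -14
  a_5 = -4·-14 + 4·-2 + 2·-3 = 42
  a_6 = -4·42 + 4·-14 + 2·-2 = -228
  a_7 = -4·-228 + 4·42 + 2·-14 = 1052
  a_8 = -4·1052 + 4·-228 + 2·42 = -5036
  a_9 = -4·-5036 + 4·1052 + 2·-228 = 23896
  a_10 = -4·23896 + 4·-5036 + 2·1052 = -113624
  a_11 = -4·-113624 + 4·23896 + 2·-5036 = 540008

-4,4,2 ; 540008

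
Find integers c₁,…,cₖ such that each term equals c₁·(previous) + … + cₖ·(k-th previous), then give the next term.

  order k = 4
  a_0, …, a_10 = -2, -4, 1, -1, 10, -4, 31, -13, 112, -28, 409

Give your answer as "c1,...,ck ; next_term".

1,3,-3,2 ; -37

  a_4 = 1·-1 + 3·1 + -3·-4 + 2·-2 = 10
  a_5 = 1·10 + 3·-1 + -3·1 + 2·-4 = -4
  a_6 = 1·-4 + 3·10 + -3·-1 + 2·1 = 31
  a_7 = 1·31 + 3·-4 + -3·10 + 2·-1 = -13
  a_8 = 1·-13 + 3·31 + -3·-4 + 2·10 = 112
  a_9 = 1·112 + 3·-13 + -3·31 + 2·-4 = -28
  a_10 = 1·-28 + 3·112 + -3·-13 + 2·31 = 409
  a_11 = 1·409 + 3·-28 + -3·112 + 2·-13 = -37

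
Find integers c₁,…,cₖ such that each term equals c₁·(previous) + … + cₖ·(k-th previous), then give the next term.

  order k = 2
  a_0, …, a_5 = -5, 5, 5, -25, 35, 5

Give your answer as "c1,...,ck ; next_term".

-2,-3 ; -115

  a_2 = -2·5 + -3·-5 = 5
  a_3 = -2·5 + -3·5 = -25
  a_4 = -2·-25 + -3·5 = 35
  a_5 = -2·35 + -3·-25 = 5
  a_6 = -2·5 + -3·35 = -115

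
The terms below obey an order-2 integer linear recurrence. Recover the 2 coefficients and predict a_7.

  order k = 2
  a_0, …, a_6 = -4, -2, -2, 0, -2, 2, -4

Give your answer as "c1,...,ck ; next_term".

-1,1 ; 6

  a_2 = -1·-2 + 1·-4 = -2
  a_3 = -1·-2 + 1·-2 = 0
  a_4 = -1·0 + 1·-2 = -2
  a_5 = -1·-2 + 1·0 = 2
  a_6 = -1·2 + 1·-2 = -4
  a_7 = -1·-4 + 1·2 = 6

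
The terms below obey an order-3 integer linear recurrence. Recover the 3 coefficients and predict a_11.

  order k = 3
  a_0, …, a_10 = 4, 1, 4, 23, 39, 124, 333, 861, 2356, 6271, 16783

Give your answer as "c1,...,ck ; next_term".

1,3,4 ; 45020

  a_3 = 1·4 + 3·1 + 4·4 = 23
  a_4 = 1·23 + 3·4 + 4·1 = 39
  a_5 = 1·39 + 3·23 + 4·4 = 124
  a_6 = 1·124 + 3·39 + 4·23 = 333
  a_7 = 1·333 + 3·124 + 4·39 = 861
  a_8 = 1·861 + 3·333 + 4·124 = 2356
  a_9 = 1·2356 + 3·861 + 4·333 = 6271
  a_10 = 1·6271 + 3·2356 + 4·861 = 16783
  a_11 = 1·16783 + 3·6271 + 4·2356 = 45020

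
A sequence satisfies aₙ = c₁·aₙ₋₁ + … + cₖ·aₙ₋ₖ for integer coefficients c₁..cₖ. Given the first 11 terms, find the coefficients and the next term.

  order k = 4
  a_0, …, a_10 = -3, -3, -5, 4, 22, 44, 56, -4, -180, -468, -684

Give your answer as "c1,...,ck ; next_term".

  a_4 = 1·4 + 0·-5 + -2·-3 + -4·-3 = 22
  a_5 = 1·22 + 0·4 + -2·-5 + -4·-3 = 44
  a_6 = 1·44 + 0·22 + -2·4 + -4·-5 = 56
  a_7 = 1·56 + 0·44 + -2·22 + -4·4 = -4
  a_8 = 1·-4 + 0·56 + -2·44 + -4·22 = -180
  a_9 = 1·-180 + 0·-4 + -2·56 + -4·44 = -468
  a_10 = 1·-468 + 0·-180 + -2·-4 + -4·56 = -684
  a_11 = 1·-684 + 0·-468 + -2·-180 + -4·-4 = -308

1,0,-2,-4 ; -308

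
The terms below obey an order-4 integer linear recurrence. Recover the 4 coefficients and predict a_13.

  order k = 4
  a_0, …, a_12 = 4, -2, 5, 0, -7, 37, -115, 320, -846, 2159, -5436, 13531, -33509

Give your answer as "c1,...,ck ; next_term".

  a_4 = -2·0 + 3·5 + 3·-2 + -4·4 = -7
  a_5 = -2·-7 + 3·0 + 3·5 + -4·-2 = 37
  a_6 = -2·37 + 3·-7 + 3·0 + -4·5 = -115
  a_7 = -2·-115 + 3·37 + 3·-7 + -4·0 = 320
  a_8 = -2·320 + 3·-115 + 3·37 + -4·-7 = -846
  a_9 = -2·-846 + 3·320 + 3·-115 + -4·37 = 2159
  a_10 = -2·2159 + 3·-846 + 3·320 + -4·-115 = -5436
  a_11 = -2·-5436 + 3·2159 + 3·-846 + -4·320 = 13531
  a_12 = -2·13531 + 3·-5436 + 3·2159 + -4·-846 = -33509
  a_13 = -2·-33509 + 3·13531 + 3·-5436 + -4·2159 = 82667

-2,3,3,-4 ; 82667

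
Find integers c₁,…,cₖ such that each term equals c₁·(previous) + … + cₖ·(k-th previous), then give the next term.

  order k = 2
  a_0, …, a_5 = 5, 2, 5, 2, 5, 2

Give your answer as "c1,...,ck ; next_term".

  a_2 = 0·2 + 1·5 = 5
  a_3 = 0·5 + 1·2 = 2
  a_4 = 0·2 + 1·5 = 5
  a_5 = 0·5 + 1·2 = 2
  a_6 = 0·2 + 1·5 = 5

0,1 ; 5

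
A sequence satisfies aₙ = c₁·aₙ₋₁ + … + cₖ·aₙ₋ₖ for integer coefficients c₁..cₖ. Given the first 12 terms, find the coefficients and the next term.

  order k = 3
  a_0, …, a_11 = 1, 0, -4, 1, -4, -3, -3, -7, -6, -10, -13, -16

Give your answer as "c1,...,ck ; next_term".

  a_3 = 0·-4 + 1·0 + 1·1 = 1
  a_4 = 0·1 + 1·-4 + 1·0 = -4
  a_5 = 0·-4 + 1·1 + 1·-4 = -3
  a_6 = 0·-3 + 1·-4 + 1·1 = -3
  a_7 = 0·-3 + 1·-3 + 1·-4 = -7
  a_8 = 0·-7 + 1·-3 + 1·-3 = -6
  a_9 = 0·-6 + 1·-7 + 1·-3 = -10
  a_10 = 0·-10 + 1·-6 + 1·-7 = -13
  a_11 = 0·-13 + 1·-10 + 1·-6 = -16
  a_12 = 0·-16 + 1·-13 + 1·-10 = -23

0,1,1 ; -23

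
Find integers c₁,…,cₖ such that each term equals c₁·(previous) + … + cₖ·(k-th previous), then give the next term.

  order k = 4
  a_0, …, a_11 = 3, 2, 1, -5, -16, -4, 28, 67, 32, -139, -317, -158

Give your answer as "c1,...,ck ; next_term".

0,-1,-3,-3 ; 638

  a_4 = 0·-5 + -1·1 + -3·2 + -3·3 = -16
  a_5 = 0·-16 + -1·-5 + -3·1 + -3·2 = -4
  a_6 = 0·-4 + -1·-16 + -3·-5 + -3·1 = 28
  a_7 = 0·28 + -1·-4 + -3·-16 + -3·-5 = 67
  a_8 = 0·67 + -1·28 + -3·-4 + -3·-16 = 32
  a_9 = 0·32 + -1·67 + -3·28 + -3·-4 = -139
  a_10 = 0·-139 + -1·32 + -3·67 + -3·28 = -317
  a_11 = 0·-317 + -1·-139 + -3·32 + -3·67 = -158
  a_12 = 0·-158 + -1·-317 + -3·-139 + -3·32 = 638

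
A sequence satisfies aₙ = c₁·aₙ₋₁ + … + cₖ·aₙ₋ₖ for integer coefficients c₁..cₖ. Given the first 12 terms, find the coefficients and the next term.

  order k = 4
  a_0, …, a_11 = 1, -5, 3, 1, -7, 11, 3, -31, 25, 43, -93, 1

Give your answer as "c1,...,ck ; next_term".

-1,-3,-1,-2 ; 185

  a_4 = -1·1 + -3·3 + -1·-5 + -2·1 = -7
  a_5 = -1·-7 + -3·1 + -1·3 + -2·-5 = 11
  a_6 = -1·11 + -3·-7 + -1·1 + -2·3 = 3
  a_7 = -1·3 + -3·11 + -1·-7 + -2·1 = -31
  a_8 = -1·-31 + -3·3 + -1·11 + -2·-7 = 25
  a_9 = -1·25 + -3·-31 + -1·3 + -2·11 = 43
  a_10 = -1·43 + -3·25 + -1·-31 + -2·3 = -93
  a_11 = -1·-93 + -3·43 + -1·25 + -2·-31 = 1
  a_12 = -1·1 + -3·-93 + -1·43 + -2·25 = 185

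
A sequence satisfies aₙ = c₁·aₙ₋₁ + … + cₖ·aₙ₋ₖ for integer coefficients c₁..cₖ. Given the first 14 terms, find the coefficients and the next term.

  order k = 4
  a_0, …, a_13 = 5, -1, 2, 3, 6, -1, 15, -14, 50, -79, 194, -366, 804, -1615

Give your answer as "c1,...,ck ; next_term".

  a_4 = -1·3 + 2·2 + 0·-1 + 1·5 = 6
  a_5 = -1·6 + 2·3 + 0·2 + 1·-1 = -1
  a_6 = -1·-1 + 2·6 + 0·3 + 1·2 = 15
  a_7 = -1·15 + 2·-1 + 0·6 + 1·3 = -14
  a_8 = -1·-14 + 2·15 + 0·-1 + 1·6 = 50
  a_9 = -1·50 + 2·-14 + 0·15 + 1·-1 = -79
  a_10 = -1·-79 + 2·50 + 0·-14 + 1·15 = 194
  a_11 = -1·194 + 2·-79 + 0·50 + 1·-14 = -366
  a_12 = -1·-366 + 2·194 + 0·-79 + 1·50 = 804
  a_13 = -1·804 + 2·-366 + 0·194 + 1·-79 = -1615
  a_14 = -1·-1615 + 2·804 + 0·-366 + 1·194 = 3417

-1,2,0,1 ; 3417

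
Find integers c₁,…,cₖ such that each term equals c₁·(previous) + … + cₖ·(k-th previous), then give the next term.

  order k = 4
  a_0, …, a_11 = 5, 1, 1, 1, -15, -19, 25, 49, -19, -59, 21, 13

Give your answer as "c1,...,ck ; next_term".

  a_4 = 1·1 + -3·1 + 2·1 + -3·5 = -15
  a_5 = 1·-15 + -3·1 + 2·1 + -3·1 = -19
  a_6 = 1·-19 + -3·-15 + 2·1 + -3·1 = 25
  a_7 = 1·25 + -3·-19 + 2·-15 + -3·1 = 49
  a_8 = 1·49 + -3·25 + 2·-19 + -3·-15 = -19
  a_9 = 1·-19 + -3·49 + 2·25 + -3·-19 = -59
  a_10 = 1·-59 + -3·-19 + 2·49 + -3·25 = 21
  a_11 = 1·21 + -3·-59 + 2·-19 + -3·49 = 13
  a_12 = 1·13 + -3·21 + 2·-59 + -3·-19 = -111

1,-3,2,-3 ; -111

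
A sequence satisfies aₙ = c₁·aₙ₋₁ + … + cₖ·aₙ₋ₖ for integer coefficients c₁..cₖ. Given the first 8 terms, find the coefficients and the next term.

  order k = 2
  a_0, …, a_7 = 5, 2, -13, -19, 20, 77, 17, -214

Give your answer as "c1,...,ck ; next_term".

  a_2 = 1·2 + -3·5 = -13
  a_3 = 1·-13 + -3·2 = -19
  a_4 = 1·-19 + -3·-13 = 20
  a_5 = 1·20 + -3·-19 = 77
  a_6 = 1·77 + -3·20 = 17
  a_7 = 1·17 + -3·77 = -214
  a_8 = 1·-214 + -3·17 = -265

1,-3 ; -265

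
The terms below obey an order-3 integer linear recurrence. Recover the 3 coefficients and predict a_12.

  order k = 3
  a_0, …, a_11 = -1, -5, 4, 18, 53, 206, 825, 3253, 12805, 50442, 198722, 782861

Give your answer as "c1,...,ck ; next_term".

4,-1,3 ; 3084048

  a_3 = 4·4 + -1·-5 + 3·-1 = 18
  a_4 = 4·18 + -1·4 + 3·-5 = 53
  a_5 = 4·53 + -1·18 + 3·4 = 206
  a_6 = 4·206 + -1·53 + 3·18 = 825
  a_7 = 4·825 + -1·206 + 3·53 = 3253
  a_8 = 4·3253 + -1·825 + 3·206 = 12805
  a_9 = 4·12805 + -1·3253 + 3·825 = 50442
  a_10 = 4·50442 + -1·12805 + 3·3253 = 198722
  a_11 = 4·198722 + -1·50442 + 3·12805 = 782861
  a_12 = 4·782861 + -1·198722 + 3·50442 = 3084048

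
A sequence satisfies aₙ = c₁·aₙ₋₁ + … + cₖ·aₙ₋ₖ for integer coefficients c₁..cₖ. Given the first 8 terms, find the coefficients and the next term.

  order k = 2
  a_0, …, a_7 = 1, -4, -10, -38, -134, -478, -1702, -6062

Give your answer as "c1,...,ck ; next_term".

  a_2 = 3·-4 + 2·1 = -10
  a_3 = 3·-10 + 2·-4 = -38
  a_4 = 3·-38 + 2·-10 = -134
  a_5 = 3·-134 + 2·-38 = -478
  a_6 = 3·-478 + 2·-134 = -1702
  a_7 = 3·-1702 + 2·-478 = -6062
  a_8 = 3·-6062 + 2·-1702 = -21590

3,2 ; -21590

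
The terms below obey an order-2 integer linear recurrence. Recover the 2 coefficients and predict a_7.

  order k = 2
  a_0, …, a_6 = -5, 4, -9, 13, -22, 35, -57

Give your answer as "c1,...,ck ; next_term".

  a_2 = -1·4 + 1·-5 = -9
  a_3 = -1·-9 + 1·4 = 13
  a_4 = -1·13 + 1·-9 = -22
  a_5 = -1·-22 + 1·13 = 35
  a_6 = -1·35 + 1·-22 = -57
  a_7 = -1·-57 + 1·35 = 92

-1,1 ; 92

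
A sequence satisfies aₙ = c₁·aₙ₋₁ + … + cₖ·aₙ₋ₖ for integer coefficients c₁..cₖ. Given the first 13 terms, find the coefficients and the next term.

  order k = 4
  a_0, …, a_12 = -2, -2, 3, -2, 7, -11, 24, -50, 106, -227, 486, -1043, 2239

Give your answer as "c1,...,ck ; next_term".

  a_4 = -2·-2 + 1·3 + 1·-2 + -1·-2 = 7
  a_5 = -2·7 + 1·-2 + 1·3 + -1·-2 = -11
  a_6 = -2·-11 + 1·7 + 1·-2 + -1·3 = 24
  a_7 = -2·24 + 1·-11 + 1·7 + -1·-2 = -50
  a_8 = -2·-50 + 1·24 + 1·-11 + -1·7 = 106
  a_9 = -2·106 + 1·-50 + 1·24 + -1·-11 = -227
  a_10 = -2·-227 + 1·106 + 1·-50 + -1·24 = 486
  a_11 = -2·486 + 1·-227 + 1·106 + -1·-50 = -1043
  a_12 = -2·-1043 + 1·486 + 1·-227 + -1·106 = 2239
  a_13 = -2·2239 + 1·-1043 + 1·486 + -1·-227 = -4808

-2,1,1,-1 ; -4808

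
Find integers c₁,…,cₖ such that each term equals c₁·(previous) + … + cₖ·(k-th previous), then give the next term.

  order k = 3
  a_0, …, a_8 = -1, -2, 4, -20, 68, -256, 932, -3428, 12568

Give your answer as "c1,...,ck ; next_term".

-3,3,2 ; -46124

  a_3 = -3·4 + 3·-2 + 2·-1 = -20
  a_4 = -3·-20 + 3·4 + 2·-2 = 68
  a_5 = -3·68 + 3·-20 + 2·4 = -256
  a_6 = -3·-256 + 3·68 + 2·-20 = 932
  a_7 = -3·932 + 3·-256 + 2·68 = -3428
  a_8 = -3·-3428 + 3·932 + 2·-256 = 12568
  a_9 = -3·12568 + 3·-3428 + 2·932 = -46124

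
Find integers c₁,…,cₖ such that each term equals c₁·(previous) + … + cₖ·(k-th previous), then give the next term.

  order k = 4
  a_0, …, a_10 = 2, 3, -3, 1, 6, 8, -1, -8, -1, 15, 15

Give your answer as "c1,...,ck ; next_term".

1,-1,0,1 ; -8

  a_4 = 1·1 + -1·-3 + 0·3 + 1·2 = 6
  a_5 = 1·6 + -1·1 + 0·-3 + 1·3 = 8
  a_6 = 1·8 + -1·6 + 0·1 + 1·-3 = -1
  a_7 = 1·-1 + -1·8 + 0·6 + 1·1 = -8
  a_8 = 1·-8 + -1·-1 + 0·8 + 1·6 = -1
  a_9 = 1·-1 + -1·-8 + 0·-1 + 1·8 = 15
  a_10 = 1·15 + -1·-1 + 0·-8 + 1·-1 = 15
  a_11 = 1·15 + -1·15 + 0·-1 + 1·-8 = -8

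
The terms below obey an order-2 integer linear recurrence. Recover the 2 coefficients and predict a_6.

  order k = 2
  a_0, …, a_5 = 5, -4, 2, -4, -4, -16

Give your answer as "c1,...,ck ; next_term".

  a_2 = 2·-4 + 2·5 = 2
  a_3 = 2·2 + 2·-4 = -4
  a_4 = 2·-4 + 2·2 = -4
  a_5 = 2·-4 + 2·-4 = -16
  a_6 = 2·-16 + 2·-4 = -40

2,2 ; -40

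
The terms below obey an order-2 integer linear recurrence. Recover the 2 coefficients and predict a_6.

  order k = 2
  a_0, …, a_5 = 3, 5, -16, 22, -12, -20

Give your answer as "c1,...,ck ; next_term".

  a_2 = -2·5 + -2·3 = -16
  a_3 = -2·-16 + -2·5 = 22
  a_4 = -2·22 + -2·-16 = -12
  a_5 = -2·-12 + -2·22 = -20
  a_6 = -2·-20 + -2·-12 = 64

-2,-2 ; 64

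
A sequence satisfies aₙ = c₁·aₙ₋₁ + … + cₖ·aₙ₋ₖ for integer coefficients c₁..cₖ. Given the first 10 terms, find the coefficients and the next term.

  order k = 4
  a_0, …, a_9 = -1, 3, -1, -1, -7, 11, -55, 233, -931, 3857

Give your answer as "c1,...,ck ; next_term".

  a_4 = -3·-1 + 4·-1 + -3·3 + -3·-1 = -7
  a_5 = -3·-7 + 4·-1 + -3·-1 + -3·3 = 11
  a_6 = -3·11 + 4·-7 + -3·-1 + -3·-1 = -55
  a_7 = -3·-55 + 4·11 + -3·-7 + -3·-1 = 233
  a_8 = -3·233 + 4·-55 + -3·11 + -3·-7 = -931
  a_9 = -3·-931 + 4·233 + -3·-55 + -3·11 = 3857
  a_10 = -3·3857 + 4·-931 + -3·233 + -3·-55 = -15829

-3,4,-3,-3 ; -15829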